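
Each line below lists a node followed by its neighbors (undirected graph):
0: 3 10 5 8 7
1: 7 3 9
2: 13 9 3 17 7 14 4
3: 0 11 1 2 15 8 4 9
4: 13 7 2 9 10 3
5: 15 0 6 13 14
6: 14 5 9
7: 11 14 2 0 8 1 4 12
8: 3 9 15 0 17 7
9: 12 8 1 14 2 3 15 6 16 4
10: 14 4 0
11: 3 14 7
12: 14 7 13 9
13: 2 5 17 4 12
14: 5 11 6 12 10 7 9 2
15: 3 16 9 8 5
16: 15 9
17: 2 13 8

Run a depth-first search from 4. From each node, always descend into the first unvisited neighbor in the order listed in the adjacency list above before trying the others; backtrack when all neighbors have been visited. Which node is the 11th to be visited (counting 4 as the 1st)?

Visit 4
4 → 13
13 → 2
2 → 9
9 → 12
12 → 14
14 → 5
5 → 15
15 → 3
3 → 0
0 → 10
0 → 8
8 → 17
8 → 7
7 → 11
7 → 1
15 → 16
5 → 6

Visit order: 4, 13, 2, 9, 12, 14, 5, 15, 3, 0, 10, 8, 17, 7, 11, 1, 16, 6

10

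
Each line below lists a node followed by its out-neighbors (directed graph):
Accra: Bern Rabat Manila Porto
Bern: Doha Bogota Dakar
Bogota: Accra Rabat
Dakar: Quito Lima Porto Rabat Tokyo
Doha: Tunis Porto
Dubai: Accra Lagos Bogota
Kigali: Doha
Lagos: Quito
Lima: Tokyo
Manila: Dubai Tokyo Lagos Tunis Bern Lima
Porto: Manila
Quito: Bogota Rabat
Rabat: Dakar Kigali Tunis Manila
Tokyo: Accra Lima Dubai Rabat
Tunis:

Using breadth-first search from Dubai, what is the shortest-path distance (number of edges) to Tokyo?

Level 0: Dubai
Level 1: Accra, Bogota, Lagos
Level 2: Bern, Manila, Porto, Quito, Rabat
Level 3: Dakar, Doha, Kigali, Lima, Tokyo, Tunis
Tokyo first appears at level 3.

3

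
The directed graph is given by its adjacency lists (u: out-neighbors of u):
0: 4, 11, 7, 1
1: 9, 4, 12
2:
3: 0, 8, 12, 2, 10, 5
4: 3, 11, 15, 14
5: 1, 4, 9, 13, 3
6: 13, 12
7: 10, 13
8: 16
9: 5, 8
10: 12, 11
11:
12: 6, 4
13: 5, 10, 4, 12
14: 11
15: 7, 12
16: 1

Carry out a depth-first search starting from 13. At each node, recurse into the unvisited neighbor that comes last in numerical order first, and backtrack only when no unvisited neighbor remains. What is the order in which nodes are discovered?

13 → 12 → 6 → 4 → 15 → 7 → 10 → 11 → 14 → 3 → 8 → 16 → 1 → 9 → 5 → 2 → 0

Visit 13
13 → 12
12 → 6
12 → 4
4 → 15
15 → 7
7 → 10
10 → 11
4 → 14
4 → 3
3 → 8
8 → 16
16 → 1
1 → 9
9 → 5
3 → 2
3 → 0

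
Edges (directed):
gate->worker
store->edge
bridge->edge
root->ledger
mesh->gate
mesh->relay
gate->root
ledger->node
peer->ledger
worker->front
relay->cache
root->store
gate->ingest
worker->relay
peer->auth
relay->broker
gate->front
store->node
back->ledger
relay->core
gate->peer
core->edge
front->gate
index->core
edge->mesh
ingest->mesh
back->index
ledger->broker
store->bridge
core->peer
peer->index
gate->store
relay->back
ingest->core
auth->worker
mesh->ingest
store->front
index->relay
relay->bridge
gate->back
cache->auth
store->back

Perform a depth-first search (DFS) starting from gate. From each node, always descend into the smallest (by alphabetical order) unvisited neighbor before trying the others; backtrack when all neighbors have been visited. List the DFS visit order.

gate, back, index, core, edge, mesh, ingest, relay, bridge, broker, cache, auth, worker, front, peer, ledger, node, root, store

Visit gate
gate → back
back → index
index → core
core → edge
edge → mesh
mesh → ingest
mesh → relay
relay → bridge
relay → broker
relay → cache
cache → auth
auth → worker
worker → front
core → peer
peer → ledger
ledger → node
gate → root
root → store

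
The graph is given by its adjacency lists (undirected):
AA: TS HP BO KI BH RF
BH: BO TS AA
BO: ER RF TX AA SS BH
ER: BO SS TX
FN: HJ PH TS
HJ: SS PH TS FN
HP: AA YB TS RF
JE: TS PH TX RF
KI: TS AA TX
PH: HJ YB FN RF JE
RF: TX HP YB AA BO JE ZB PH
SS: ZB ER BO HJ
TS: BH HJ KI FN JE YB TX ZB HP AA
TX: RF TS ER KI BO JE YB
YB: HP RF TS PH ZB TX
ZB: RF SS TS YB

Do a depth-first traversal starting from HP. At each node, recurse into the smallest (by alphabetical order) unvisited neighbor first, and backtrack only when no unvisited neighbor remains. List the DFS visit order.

HP → AA → BH → BO → ER → SS → HJ → FN → PH → JE → RF → TX → KI → TS → YB → ZB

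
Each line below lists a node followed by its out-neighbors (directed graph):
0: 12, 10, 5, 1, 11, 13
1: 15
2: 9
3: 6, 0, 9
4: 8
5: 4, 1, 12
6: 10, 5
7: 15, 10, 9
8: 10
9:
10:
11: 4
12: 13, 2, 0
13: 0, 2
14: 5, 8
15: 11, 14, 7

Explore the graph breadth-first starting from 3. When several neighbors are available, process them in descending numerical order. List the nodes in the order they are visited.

3, 9, 6, 0, 10, 5, 13, 12, 11, 1, 4, 2, 15, 8, 14, 7

Visit 3; enqueue 9, 6, 0 → queue [9, 6, 0]
Visit 9 → queue [6, 0]
Visit 6; enqueue 10, 5 → queue [0, 10, 5]
Visit 0; enqueue 13, 12, 11, 1 → queue [10, 5, 13, 12, 11, 1]
Visit 10 → queue [5, 13, 12, 11, 1]
Visit 5; enqueue 4 → queue [13, 12, 11, 1, 4]
Visit 13; enqueue 2 → queue [12, 11, 1, 4, 2]
Visit 12 → queue [11, 1, 4, 2]
Visit 11 → queue [1, 4, 2]
Visit 1; enqueue 15 → queue [4, 2, 15]
Visit 4; enqueue 8 → queue [2, 15, 8]
Visit 2 → queue [15, 8]
Visit 15; enqueue 14, 7 → queue [8, 14, 7]
Visit 8 → queue [14, 7]
Visit 14 → queue [7]
Visit 7 → queue []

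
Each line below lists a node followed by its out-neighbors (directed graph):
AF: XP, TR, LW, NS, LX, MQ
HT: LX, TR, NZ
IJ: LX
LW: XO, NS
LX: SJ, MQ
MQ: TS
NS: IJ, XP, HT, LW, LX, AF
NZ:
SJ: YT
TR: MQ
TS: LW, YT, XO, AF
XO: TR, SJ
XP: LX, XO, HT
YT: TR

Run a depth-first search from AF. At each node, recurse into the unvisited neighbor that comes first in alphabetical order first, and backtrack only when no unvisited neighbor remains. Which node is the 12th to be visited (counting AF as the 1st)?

NZ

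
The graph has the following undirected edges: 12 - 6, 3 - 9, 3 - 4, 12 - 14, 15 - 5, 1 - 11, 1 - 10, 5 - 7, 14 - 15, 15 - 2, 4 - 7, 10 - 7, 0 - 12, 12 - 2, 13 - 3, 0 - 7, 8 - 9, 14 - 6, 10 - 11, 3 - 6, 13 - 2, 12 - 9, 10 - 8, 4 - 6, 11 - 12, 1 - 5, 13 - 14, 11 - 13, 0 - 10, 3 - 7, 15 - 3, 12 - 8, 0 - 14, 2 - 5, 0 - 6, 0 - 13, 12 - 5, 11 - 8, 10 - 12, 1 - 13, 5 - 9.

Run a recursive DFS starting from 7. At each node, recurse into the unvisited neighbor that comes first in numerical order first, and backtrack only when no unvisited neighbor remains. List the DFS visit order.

7, 0, 6, 3, 4, 9, 5, 1, 10, 8, 11, 12, 2, 13, 14, 15

Visit 7
7 → 0
0 → 6
6 → 3
3 → 4
3 → 9
9 → 5
5 → 1
1 → 10
10 → 8
8 → 11
11 → 12
12 → 2
2 → 13
13 → 14
14 → 15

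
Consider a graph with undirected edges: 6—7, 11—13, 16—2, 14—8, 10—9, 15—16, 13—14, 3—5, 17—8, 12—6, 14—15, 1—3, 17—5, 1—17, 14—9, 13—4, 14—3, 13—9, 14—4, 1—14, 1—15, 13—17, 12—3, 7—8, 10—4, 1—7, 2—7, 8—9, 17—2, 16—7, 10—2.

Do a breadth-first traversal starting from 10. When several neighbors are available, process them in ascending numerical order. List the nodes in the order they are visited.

Visit 10; enqueue 2, 4, 9 → queue [2, 4, 9]
Visit 2; enqueue 7, 16, 17 → queue [4, 9, 7, 16, 17]
Visit 4; enqueue 13, 14 → queue [9, 7, 16, 17, 13, 14]
Visit 9; enqueue 8 → queue [7, 16, 17, 13, 14, 8]
Visit 7; enqueue 1, 6 → queue [16, 17, 13, 14, 8, 1, 6]
Visit 16; enqueue 15 → queue [17, 13, 14, 8, 1, 6, 15]
Visit 17; enqueue 5 → queue [13, 14, 8, 1, 6, 15, 5]
Visit 13; enqueue 11 → queue [14, 8, 1, 6, 15, 5, 11]
Visit 14; enqueue 3 → queue [8, 1, 6, 15, 5, 11, 3]
Visit 8 → queue [1, 6, 15, 5, 11, 3]
Visit 1 → queue [6, 15, 5, 11, 3]
Visit 6; enqueue 12 → queue [15, 5, 11, 3, 12]
Visit 15 → queue [5, 11, 3, 12]
Visit 5 → queue [11, 3, 12]
Visit 11 → queue [3, 12]
Visit 3 → queue [12]
Visit 12 → queue []

10, 2, 4, 9, 7, 16, 17, 13, 14, 8, 1, 6, 15, 5, 11, 3, 12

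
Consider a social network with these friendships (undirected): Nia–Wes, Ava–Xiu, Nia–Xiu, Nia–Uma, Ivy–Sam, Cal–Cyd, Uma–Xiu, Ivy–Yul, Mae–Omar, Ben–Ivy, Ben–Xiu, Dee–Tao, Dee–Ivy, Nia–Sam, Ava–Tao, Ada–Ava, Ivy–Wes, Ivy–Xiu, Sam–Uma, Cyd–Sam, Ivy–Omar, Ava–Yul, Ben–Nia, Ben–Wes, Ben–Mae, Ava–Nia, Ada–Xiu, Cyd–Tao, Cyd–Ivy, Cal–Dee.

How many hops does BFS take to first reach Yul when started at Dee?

2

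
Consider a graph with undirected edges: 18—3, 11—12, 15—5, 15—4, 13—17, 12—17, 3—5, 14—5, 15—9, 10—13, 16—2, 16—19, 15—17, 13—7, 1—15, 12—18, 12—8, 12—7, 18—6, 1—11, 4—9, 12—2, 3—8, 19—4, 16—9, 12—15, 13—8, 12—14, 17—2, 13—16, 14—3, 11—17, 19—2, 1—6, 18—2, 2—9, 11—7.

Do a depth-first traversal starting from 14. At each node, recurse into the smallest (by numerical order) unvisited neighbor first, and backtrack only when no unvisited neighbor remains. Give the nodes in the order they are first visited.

Visit 14
14 → 3
3 → 5
5 → 15
15 → 1
1 → 6
6 → 18
18 → 2
2 → 9
9 → 4
4 → 19
19 → 16
16 → 13
13 → 7
7 → 11
11 → 12
12 → 8
12 → 17
13 → 10

14 → 3 → 5 → 15 → 1 → 6 → 18 → 2 → 9 → 4 → 19 → 16 → 13 → 7 → 11 → 12 → 8 → 17 → 10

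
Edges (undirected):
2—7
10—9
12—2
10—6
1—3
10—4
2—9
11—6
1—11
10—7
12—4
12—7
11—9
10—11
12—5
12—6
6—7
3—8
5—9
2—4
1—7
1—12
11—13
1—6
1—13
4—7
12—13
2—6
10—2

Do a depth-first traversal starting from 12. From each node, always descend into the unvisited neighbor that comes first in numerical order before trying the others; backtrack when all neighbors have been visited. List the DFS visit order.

12, 1, 3, 8, 6, 2, 4, 7, 10, 9, 5, 11, 13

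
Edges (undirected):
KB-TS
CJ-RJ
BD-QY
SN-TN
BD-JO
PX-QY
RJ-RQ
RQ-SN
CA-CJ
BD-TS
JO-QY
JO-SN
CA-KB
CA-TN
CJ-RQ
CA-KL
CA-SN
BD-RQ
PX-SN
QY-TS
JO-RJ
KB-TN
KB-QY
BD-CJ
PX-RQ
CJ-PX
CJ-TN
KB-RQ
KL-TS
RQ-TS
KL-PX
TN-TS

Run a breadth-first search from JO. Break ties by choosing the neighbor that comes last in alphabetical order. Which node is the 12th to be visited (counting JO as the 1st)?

Visit JO; enqueue SN, RJ, QY, BD → queue [SN, RJ, QY, BD]
Visit SN; enqueue TN, RQ, PX, CA → queue [RJ, QY, BD, TN, RQ, PX, CA]
Visit RJ; enqueue CJ → queue [QY, BD, TN, RQ, PX, CA, CJ]
Visit QY; enqueue TS, KB → queue [BD, TN, RQ, PX, CA, CJ, TS, KB]
Visit BD → queue [TN, RQ, PX, CA, CJ, TS, KB]
Visit TN → queue [RQ, PX, CA, CJ, TS, KB]
Visit RQ → queue [PX, CA, CJ, TS, KB]
Visit PX; enqueue KL → queue [CA, CJ, TS, KB, KL]
Visit CA → queue [CJ, TS, KB, KL]
Visit CJ → queue [TS, KB, KL]
Visit TS → queue [KB, KL]
Visit KB → queue [KL]
Visit KL → queue []

Visit order: JO, SN, RJ, QY, BD, TN, RQ, PX, CA, CJ, TS, KB, KL

KB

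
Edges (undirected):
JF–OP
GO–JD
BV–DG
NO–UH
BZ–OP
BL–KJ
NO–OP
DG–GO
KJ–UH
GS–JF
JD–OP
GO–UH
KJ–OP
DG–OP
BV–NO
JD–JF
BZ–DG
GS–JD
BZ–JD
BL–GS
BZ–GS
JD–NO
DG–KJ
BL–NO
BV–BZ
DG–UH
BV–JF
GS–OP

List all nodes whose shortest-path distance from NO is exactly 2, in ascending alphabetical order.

Level 0: NO
Level 1: BL, BV, JD, OP, UH
Level 2: BZ, DG, GO, GS, JF, KJ

BZ, DG, GO, GS, JF, KJ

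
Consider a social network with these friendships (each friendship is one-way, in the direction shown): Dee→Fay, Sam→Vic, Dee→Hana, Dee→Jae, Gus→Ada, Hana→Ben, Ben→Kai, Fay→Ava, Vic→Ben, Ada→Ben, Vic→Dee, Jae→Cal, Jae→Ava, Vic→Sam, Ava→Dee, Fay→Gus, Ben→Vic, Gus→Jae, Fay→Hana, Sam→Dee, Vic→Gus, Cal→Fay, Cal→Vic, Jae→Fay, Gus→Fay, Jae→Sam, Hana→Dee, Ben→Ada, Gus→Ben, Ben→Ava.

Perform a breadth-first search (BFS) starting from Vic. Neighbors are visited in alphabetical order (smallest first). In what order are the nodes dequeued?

Vic → Ben → Dee → Gus → Sam → Ada → Ava → Kai → Fay → Hana → Jae → Cal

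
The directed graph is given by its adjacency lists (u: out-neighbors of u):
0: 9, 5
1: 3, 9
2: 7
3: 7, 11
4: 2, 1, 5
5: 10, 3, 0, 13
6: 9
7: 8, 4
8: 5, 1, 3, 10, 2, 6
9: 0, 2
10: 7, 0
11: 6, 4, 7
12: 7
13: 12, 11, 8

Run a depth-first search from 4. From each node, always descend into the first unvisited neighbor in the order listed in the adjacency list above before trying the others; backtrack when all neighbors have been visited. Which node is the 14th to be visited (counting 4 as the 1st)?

Visit 4
4 → 2
2 → 7
7 → 8
8 → 5
5 → 10
10 → 0
0 → 9
5 → 3
3 → 11
11 → 6
5 → 13
13 → 12
8 → 1

Visit order: 4, 2, 7, 8, 5, 10, 0, 9, 3, 11, 6, 13, 12, 1

1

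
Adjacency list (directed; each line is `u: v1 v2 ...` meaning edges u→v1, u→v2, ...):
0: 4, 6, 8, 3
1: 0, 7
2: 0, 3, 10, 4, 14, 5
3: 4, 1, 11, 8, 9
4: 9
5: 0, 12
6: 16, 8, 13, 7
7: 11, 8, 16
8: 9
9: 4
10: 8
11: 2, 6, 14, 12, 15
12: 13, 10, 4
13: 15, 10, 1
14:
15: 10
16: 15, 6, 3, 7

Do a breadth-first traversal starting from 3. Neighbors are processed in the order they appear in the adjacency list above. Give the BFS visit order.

3, 4, 1, 11, 8, 9, 0, 7, 2, 6, 14, 12, 15, 16, 10, 5, 13

Visit 3; enqueue 4, 1, 11, 8, 9 → queue [4, 1, 11, 8, 9]
Visit 4 → queue [1, 11, 8, 9]
Visit 1; enqueue 0, 7 → queue [11, 8, 9, 0, 7]
Visit 11; enqueue 2, 6, 14, 12, 15 → queue [8, 9, 0, 7, 2, 6, 14, 12, 15]
Visit 8 → queue [9, 0, 7, 2, 6, 14, 12, 15]
Visit 9 → queue [0, 7, 2, 6, 14, 12, 15]
Visit 0 → queue [7, 2, 6, 14, 12, 15]
Visit 7; enqueue 16 → queue [2, 6, 14, 12, 15, 16]
Visit 2; enqueue 10, 5 → queue [6, 14, 12, 15, 16, 10, 5]
Visit 6; enqueue 13 → queue [14, 12, 15, 16, 10, 5, 13]
Visit 14 → queue [12, 15, 16, 10, 5, 13]
Visit 12 → queue [15, 16, 10, 5, 13]
Visit 15 → queue [16, 10, 5, 13]
Visit 16 → queue [10, 5, 13]
Visit 10 → queue [5, 13]
Visit 5 → queue [13]
Visit 13 → queue []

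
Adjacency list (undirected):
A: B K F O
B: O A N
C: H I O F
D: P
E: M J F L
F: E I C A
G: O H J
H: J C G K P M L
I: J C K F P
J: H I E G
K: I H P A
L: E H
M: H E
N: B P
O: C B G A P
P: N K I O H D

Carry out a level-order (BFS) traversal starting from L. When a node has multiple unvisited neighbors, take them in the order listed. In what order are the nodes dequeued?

L -> E -> H -> M -> J -> F -> C -> G -> K -> P -> I -> A -> O -> N -> D -> B

Visit L; enqueue E, H → queue [E, H]
Visit E; enqueue M, J, F → queue [H, M, J, F]
Visit H; enqueue C, G, K, P → queue [M, J, F, C, G, K, P]
Visit M → queue [J, F, C, G, K, P]
Visit J; enqueue I → queue [F, C, G, K, P, I]
Visit F; enqueue A → queue [C, G, K, P, I, A]
Visit C; enqueue O → queue [G, K, P, I, A, O]
Visit G → queue [K, P, I, A, O]
Visit K → queue [P, I, A, O]
Visit P; enqueue N, D → queue [I, A, O, N, D]
Visit I → queue [A, O, N, D]
Visit A; enqueue B → queue [O, N, D, B]
Visit O → queue [N, D, B]
Visit N → queue [D, B]
Visit D → queue [B]
Visit B → queue []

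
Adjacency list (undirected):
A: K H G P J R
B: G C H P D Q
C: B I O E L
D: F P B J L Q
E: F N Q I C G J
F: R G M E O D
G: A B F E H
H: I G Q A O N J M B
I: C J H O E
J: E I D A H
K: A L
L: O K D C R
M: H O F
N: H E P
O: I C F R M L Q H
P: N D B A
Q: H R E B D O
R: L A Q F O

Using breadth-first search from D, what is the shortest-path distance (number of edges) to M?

2

Level 0: D
Level 1: B, F, J, L, P, Q
Level 2: A, C, E, G, H, I, K, M, N, O, R
M first appears at level 2.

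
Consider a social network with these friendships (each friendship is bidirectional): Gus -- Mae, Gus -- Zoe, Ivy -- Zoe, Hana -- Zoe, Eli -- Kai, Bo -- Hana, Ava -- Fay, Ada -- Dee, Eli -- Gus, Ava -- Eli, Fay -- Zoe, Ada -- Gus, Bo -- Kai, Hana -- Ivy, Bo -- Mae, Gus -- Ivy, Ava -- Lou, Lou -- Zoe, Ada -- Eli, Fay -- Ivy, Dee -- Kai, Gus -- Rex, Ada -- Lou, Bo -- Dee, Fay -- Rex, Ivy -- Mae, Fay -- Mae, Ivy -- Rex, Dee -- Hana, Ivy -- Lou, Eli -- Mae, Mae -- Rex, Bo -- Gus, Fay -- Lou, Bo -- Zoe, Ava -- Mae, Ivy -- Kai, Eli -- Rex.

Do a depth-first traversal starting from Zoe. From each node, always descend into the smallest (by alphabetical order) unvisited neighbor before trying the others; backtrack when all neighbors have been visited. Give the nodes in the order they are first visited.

Zoe -> Bo -> Dee -> Ada -> Eli -> Ava -> Fay -> Ivy -> Gus -> Mae -> Rex -> Hana -> Kai -> Lou

Visit Zoe
Zoe → Bo
Bo → Dee
Dee → Ada
Ada → Eli
Eli → Ava
Ava → Fay
Fay → Ivy
Ivy → Gus
Gus → Mae
Mae → Rex
Ivy → Hana
Ivy → Kai
Ivy → Lou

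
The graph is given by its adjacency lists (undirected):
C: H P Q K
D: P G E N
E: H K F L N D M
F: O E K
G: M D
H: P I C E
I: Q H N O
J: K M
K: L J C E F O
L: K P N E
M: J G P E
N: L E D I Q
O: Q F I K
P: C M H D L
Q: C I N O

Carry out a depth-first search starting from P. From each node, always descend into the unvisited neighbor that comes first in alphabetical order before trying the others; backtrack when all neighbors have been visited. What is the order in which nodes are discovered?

Visit P
P → C
C → H
H → E
E → D
D → G
G → M
M → J
J → K
K → F
F → O
O → I
I → N
N → L
N → Q

P C H E D G M J K F O I N L Q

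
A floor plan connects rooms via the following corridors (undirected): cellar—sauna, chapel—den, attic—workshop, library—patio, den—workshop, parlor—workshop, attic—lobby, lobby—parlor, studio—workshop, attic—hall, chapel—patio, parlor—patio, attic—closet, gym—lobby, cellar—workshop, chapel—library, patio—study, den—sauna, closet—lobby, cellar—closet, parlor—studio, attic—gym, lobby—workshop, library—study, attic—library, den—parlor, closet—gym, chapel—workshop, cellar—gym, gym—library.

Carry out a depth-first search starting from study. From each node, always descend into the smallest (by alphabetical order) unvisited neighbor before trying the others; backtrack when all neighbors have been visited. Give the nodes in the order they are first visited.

Visit study
study → library
library → attic
attic → closet
closet → cellar
cellar → gym
gym → lobby
lobby → parlor
parlor → den
den → chapel
chapel → patio
chapel → workshop
workshop → studio
den → sauna
attic → hall

study, library, attic, closet, cellar, gym, lobby, parlor, den, chapel, patio, workshop, studio, sauna, hall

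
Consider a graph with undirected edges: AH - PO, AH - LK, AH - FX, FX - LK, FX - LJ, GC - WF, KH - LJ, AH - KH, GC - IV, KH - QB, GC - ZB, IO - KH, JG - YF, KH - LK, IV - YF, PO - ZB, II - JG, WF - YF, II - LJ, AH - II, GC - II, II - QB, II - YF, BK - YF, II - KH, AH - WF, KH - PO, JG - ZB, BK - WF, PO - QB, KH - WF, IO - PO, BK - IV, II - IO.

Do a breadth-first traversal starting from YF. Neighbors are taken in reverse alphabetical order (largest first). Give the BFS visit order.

YF → WF → JG → IV → II → BK → KH → GC → AH → ZB → QB → LJ → IO → PO → LK → FX

Visit YF; enqueue WF, JG, IV, II, BK → queue [WF, JG, IV, II, BK]
Visit WF; enqueue KH, GC, AH → queue [JG, IV, II, BK, KH, GC, AH]
Visit JG; enqueue ZB → queue [IV, II, BK, KH, GC, AH, ZB]
Visit IV → queue [II, BK, KH, GC, AH, ZB]
Visit II; enqueue QB, LJ, IO → queue [BK, KH, GC, AH, ZB, QB, LJ, IO]
Visit BK → queue [KH, GC, AH, ZB, QB, LJ, IO]
Visit KH; enqueue PO, LK → queue [GC, AH, ZB, QB, LJ, IO, PO, LK]
Visit GC → queue [AH, ZB, QB, LJ, IO, PO, LK]
Visit AH; enqueue FX → queue [ZB, QB, LJ, IO, PO, LK, FX]
Visit ZB → queue [QB, LJ, IO, PO, LK, FX]
Visit QB → queue [LJ, IO, PO, LK, FX]
Visit LJ → queue [IO, PO, LK, FX]
Visit IO → queue [PO, LK, FX]
Visit PO → queue [LK, FX]
Visit LK → queue [FX]
Visit FX → queue []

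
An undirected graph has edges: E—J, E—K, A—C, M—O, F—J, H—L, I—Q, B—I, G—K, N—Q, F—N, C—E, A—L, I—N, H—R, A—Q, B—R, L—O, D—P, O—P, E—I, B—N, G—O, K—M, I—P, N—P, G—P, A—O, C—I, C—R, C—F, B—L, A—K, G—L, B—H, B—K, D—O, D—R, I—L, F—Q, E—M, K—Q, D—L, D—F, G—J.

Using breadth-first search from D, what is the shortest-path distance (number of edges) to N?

Level 0: D
Level 1: F, L, O, P, R
Level 2: A, B, C, G, H, I, J, M, N, Q
Level 3: E, K
N first appears at level 2.

2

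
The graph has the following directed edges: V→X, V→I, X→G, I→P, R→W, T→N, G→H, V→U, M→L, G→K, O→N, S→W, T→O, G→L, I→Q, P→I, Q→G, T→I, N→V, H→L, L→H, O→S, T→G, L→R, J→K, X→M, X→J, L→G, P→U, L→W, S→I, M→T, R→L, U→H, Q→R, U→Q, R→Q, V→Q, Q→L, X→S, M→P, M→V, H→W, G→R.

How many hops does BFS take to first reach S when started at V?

Level 0: V
Level 1: I, Q, U, X
Level 2: G, H, J, L, M, P, R, S
Level 3: K, T, W
Level 4: N, O
S first appears at level 2.

2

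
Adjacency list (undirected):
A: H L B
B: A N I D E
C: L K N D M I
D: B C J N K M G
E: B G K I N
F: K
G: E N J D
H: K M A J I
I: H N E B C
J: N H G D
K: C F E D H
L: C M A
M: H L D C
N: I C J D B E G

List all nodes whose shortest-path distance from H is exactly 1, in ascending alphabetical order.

Level 0: H
Level 1: A, I, J, K, M
Level 2: B, C, D, E, F, G, L, N

A, I, J, K, M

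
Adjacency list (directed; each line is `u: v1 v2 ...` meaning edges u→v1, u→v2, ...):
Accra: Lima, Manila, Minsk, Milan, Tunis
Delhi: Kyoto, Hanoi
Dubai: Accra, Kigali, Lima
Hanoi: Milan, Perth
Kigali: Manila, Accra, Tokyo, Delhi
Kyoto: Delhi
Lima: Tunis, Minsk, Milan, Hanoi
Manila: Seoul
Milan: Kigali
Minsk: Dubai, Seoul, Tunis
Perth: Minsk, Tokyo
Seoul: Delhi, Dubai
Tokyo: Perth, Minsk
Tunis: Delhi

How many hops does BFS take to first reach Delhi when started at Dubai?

Level 0: Dubai
Level 1: Accra, Kigali, Lima
Level 2: Delhi, Hanoi, Manila, Milan, Minsk, Tokyo, Tunis
Level 3: Kyoto, Perth, Seoul
Delhi first appears at level 2.

2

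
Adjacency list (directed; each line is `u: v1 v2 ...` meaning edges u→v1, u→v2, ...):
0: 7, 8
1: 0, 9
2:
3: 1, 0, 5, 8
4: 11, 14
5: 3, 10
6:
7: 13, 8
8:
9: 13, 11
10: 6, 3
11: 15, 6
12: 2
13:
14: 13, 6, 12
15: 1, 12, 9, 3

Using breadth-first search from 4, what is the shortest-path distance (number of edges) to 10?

5

Level 0: 4
Level 1: 11, 14
Level 2: 6, 12, 13, 15
Level 3: 1, 2, 3, 9
Level 4: 0, 5, 8
Level 5: 7, 10
10 first appears at level 5.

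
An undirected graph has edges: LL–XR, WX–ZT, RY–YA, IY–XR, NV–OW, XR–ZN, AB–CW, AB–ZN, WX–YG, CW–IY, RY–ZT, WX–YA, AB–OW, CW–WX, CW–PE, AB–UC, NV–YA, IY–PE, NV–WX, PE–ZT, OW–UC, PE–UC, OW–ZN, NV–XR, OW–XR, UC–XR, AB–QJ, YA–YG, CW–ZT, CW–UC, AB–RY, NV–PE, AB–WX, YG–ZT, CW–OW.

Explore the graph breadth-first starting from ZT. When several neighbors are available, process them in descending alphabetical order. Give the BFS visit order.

ZT, YG, WX, RY, PE, CW, YA, NV, AB, UC, IY, OW, XR, ZN, QJ, LL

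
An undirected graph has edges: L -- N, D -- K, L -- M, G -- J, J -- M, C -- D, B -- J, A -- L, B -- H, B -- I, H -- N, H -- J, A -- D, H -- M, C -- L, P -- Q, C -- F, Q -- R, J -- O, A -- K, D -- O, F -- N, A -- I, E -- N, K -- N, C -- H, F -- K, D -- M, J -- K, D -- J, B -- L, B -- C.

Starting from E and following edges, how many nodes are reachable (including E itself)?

BFS from E visits: E, N, F, H, K, L, C, B, J, M, A, D, I, G, O
Reachable nodes: 15 of 18 total.

15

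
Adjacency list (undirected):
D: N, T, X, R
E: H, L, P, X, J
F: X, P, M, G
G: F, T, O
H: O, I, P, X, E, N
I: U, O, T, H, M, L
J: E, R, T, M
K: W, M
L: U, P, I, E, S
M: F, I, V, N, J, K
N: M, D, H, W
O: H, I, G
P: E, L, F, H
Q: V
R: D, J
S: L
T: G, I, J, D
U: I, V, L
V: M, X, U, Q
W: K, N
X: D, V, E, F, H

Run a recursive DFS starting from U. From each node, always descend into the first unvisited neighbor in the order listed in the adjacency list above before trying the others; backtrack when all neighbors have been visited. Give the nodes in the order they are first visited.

Visit U
U → I
I → O
O → H
H → P
P → E
E → L
L → S
E → X
X → D
D → N
N → M
M → F
F → G
G → T
T → J
J → R
M → V
V → Q
M → K
K → W

U -> I -> O -> H -> P -> E -> L -> S -> X -> D -> N -> M -> F -> G -> T -> J -> R -> V -> Q -> K -> W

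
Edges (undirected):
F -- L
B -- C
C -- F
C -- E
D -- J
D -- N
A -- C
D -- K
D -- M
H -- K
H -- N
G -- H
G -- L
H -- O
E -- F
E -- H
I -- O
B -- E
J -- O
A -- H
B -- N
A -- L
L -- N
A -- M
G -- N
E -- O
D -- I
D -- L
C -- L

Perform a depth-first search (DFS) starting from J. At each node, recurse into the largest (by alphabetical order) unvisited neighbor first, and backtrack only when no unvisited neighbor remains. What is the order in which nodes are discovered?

Visit J
J → O
O → I
I → D
D → N
N → L
L → G
G → H
H → K
H → E
E → F
F → C
C → B
C → A
A → M

J -> O -> I -> D -> N -> L -> G -> H -> K -> E -> F -> C -> B -> A -> M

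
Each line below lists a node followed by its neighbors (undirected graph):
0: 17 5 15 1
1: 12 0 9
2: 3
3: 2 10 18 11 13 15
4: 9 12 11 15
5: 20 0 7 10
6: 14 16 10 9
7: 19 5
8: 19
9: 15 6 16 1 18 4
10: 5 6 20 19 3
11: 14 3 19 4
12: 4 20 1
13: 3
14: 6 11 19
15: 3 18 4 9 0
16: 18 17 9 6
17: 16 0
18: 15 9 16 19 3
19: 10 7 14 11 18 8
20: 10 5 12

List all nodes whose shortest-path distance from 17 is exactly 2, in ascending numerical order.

1, 5, 6, 9, 15, 18

Level 0: 17
Level 1: 0, 16
Level 2: 1, 5, 6, 9, 15, 18
Level 3: 3, 4, 7, 10, 12, 14, 19, 20
Level 4: 2, 8, 11, 13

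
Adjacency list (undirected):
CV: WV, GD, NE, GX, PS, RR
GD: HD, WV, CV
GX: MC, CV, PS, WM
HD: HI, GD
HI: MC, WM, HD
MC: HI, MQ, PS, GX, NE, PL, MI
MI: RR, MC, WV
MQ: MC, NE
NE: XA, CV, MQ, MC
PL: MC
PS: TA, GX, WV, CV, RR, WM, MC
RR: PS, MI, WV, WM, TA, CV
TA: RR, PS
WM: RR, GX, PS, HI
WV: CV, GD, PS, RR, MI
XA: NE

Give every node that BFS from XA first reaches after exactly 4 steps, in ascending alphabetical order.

HD, TA, WM

Level 0: XA
Level 1: NE
Level 2: CV, MC, MQ
Level 3: GD, GX, HI, MI, PL, PS, RR, WV
Level 4: HD, TA, WM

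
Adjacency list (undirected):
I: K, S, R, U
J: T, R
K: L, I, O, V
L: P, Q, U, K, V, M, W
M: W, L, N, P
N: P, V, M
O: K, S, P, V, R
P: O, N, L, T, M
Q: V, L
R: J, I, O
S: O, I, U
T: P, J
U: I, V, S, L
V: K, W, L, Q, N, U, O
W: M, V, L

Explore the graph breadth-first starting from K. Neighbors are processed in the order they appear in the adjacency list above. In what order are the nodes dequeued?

K -> L -> I -> O -> V -> P -> Q -> U -> M -> W -> S -> R -> N -> T -> J

Visit K; enqueue L, I, O, V → queue [L, I, O, V]
Visit L; enqueue P, Q, U, M, W → queue [I, O, V, P, Q, U, M, W]
Visit I; enqueue S, R → queue [O, V, P, Q, U, M, W, S, R]
Visit O → queue [V, P, Q, U, M, W, S, R]
Visit V; enqueue N → queue [P, Q, U, M, W, S, R, N]
Visit P; enqueue T → queue [Q, U, M, W, S, R, N, T]
Visit Q → queue [U, M, W, S, R, N, T]
Visit U → queue [M, W, S, R, N, T]
Visit M → queue [W, S, R, N, T]
Visit W → queue [S, R, N, T]
Visit S → queue [R, N, T]
Visit R; enqueue J → queue [N, T, J]
Visit N → queue [T, J]
Visit T → queue [J]
Visit J → queue []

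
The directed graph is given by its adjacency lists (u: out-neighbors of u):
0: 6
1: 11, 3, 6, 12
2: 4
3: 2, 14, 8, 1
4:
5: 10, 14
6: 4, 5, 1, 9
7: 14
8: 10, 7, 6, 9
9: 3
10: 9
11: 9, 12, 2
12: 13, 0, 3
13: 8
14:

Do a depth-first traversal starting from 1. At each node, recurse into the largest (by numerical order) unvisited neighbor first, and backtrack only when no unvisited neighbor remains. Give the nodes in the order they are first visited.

1, 12, 13, 8, 10, 9, 3, 14, 2, 4, 7, 6, 5, 0, 11

Visit 1
1 → 12
12 → 13
13 → 8
8 → 10
10 → 9
9 → 3
3 → 14
3 → 2
2 → 4
8 → 7
8 → 6
6 → 5
12 → 0
1 → 11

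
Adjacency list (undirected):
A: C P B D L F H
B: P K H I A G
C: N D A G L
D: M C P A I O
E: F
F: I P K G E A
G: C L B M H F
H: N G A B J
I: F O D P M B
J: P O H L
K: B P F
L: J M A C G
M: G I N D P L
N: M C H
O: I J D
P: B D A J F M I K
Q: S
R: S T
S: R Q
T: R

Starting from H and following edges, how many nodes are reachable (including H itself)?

BFS from H visits: H, N, G, A, B, J, M, C, L, F, P, D, K, I, O, E
Reachable nodes: 16 of 20 total.

16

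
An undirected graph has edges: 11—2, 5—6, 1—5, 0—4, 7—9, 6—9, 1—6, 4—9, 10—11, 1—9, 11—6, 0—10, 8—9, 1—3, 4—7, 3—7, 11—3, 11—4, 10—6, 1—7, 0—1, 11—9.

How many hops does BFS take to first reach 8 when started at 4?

2

Level 0: 4
Level 1: 0, 7, 9, 11
Level 2: 1, 2, 3, 6, 8, 10
Level 3: 5
8 first appears at level 2.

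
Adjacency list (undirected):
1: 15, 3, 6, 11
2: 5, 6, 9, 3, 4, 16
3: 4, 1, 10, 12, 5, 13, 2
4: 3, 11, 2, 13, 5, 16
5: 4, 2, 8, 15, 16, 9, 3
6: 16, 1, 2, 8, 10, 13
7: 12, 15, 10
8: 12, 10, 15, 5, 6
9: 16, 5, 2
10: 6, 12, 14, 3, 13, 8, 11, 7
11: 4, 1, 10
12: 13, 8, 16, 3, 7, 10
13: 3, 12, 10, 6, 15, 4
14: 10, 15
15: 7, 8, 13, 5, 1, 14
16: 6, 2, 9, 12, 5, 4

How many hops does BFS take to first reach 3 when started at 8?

Level 0: 8
Level 1: 5, 6, 10, 12, 15
Level 2: 1, 2, 3, 4, 7, 9, 11, 13, 14, 16
3 first appears at level 2.

2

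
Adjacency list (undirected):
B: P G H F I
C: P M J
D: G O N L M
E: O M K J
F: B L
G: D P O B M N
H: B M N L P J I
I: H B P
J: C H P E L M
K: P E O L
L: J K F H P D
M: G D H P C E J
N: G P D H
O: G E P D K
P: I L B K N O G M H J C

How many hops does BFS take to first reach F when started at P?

2

Level 0: P
Level 1: B, C, G, H, I, J, K, L, M, N, O
Level 2: D, E, F
F first appears at level 2.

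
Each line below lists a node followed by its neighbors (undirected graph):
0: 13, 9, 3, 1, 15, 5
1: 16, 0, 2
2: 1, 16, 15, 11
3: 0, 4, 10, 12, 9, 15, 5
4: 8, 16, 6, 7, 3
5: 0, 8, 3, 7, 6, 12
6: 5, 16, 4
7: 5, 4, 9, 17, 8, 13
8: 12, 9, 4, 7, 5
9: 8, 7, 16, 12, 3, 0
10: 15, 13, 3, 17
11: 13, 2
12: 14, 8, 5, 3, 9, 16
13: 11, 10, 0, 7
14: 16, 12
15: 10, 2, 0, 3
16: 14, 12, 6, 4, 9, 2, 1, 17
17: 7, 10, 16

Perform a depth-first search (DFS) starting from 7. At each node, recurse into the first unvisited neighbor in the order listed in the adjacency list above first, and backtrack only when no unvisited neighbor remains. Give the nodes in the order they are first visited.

Visit 7
7 → 5
5 → 0
0 → 13
13 → 11
11 → 2
2 → 1
1 → 16
16 → 14
14 → 12
12 → 8
8 → 9
9 → 3
3 → 4
4 → 6
3 → 10
10 → 15
10 → 17

7, 5, 0, 13, 11, 2, 1, 16, 14, 12, 8, 9, 3, 4, 6, 10, 15, 17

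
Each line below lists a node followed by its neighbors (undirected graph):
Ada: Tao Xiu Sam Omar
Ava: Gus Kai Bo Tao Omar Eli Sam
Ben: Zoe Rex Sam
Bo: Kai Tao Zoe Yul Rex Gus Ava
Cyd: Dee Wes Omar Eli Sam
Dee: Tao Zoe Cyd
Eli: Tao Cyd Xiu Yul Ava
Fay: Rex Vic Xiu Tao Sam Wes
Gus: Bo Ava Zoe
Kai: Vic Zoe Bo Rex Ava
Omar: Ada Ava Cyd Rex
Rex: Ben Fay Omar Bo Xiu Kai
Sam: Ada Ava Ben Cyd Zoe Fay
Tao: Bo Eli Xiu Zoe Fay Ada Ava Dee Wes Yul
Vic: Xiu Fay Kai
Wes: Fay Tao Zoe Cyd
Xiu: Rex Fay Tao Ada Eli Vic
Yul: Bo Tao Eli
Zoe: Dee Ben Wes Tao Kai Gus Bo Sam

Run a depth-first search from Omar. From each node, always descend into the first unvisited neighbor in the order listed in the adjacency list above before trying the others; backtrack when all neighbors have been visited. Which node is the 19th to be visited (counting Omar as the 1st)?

Visit Omar
Omar → Ada
Ada → Tao
Tao → Bo
Bo → Kai
Kai → Vic
Vic → Xiu
Xiu → Rex
Rex → Ben
Ben → Zoe
Zoe → Dee
Dee → Cyd
Cyd → Wes
Wes → Fay
Fay → Sam
Sam → Ava
Ava → Gus
Ava → Eli
Eli → Yul

Visit order: Omar, Ada, Tao, Bo, Kai, Vic, Xiu, Rex, Ben, Zoe, Dee, Cyd, Wes, Fay, Sam, Ava, Gus, Eli, Yul

Yul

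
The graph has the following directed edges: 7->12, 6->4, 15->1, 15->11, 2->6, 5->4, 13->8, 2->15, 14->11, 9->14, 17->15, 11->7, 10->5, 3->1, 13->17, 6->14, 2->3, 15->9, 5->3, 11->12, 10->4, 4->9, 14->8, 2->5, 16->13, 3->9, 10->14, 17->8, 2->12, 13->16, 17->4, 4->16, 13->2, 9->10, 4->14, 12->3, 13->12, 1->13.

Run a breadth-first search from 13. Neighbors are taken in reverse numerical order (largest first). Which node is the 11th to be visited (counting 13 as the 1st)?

5

Visit 13; enqueue 17, 16, 12, 8, 2 → queue [17, 16, 12, 8, 2]
Visit 17; enqueue 15, 4 → queue [16, 12, 8, 2, 15, 4]
Visit 16 → queue [12, 8, 2, 15, 4]
Visit 12; enqueue 3 → queue [8, 2, 15, 4, 3]
Visit 8 → queue [2, 15, 4, 3]
Visit 2; enqueue 6, 5 → queue [15, 4, 3, 6, 5]
Visit 15; enqueue 11, 9, 1 → queue [4, 3, 6, 5, 11, 9, 1]
Visit 4; enqueue 14 → queue [3, 6, 5, 11, 9, 1, 14]
Visit 3 → queue [6, 5, 11, 9, 1, 14]
Visit 6 → queue [5, 11, 9, 1, 14]
Visit 5 → queue [11, 9, 1, 14]
Visit 11; enqueue 7 → queue [9, 1, 14, 7]
Visit 9; enqueue 10 → queue [1, 14, 7, 10]
Visit 1 → queue [14, 7, 10]
Visit 14 → queue [7, 10]
Visit 7 → queue [10]
Visit 10 → queue []

Visit order: 13, 17, 16, 12, 8, 2, 15, 4, 3, 6, 5, 11, 9, 1, 14, 7, 10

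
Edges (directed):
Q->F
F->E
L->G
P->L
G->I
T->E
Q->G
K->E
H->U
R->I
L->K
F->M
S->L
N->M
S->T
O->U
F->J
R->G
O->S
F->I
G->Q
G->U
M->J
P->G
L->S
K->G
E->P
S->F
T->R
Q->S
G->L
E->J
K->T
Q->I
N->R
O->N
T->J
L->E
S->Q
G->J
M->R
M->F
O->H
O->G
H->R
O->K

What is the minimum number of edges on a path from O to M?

2

Level 0: O
Level 1: G, H, K, N, S, U
Level 2: E, F, I, J, L, M, Q, R, T
Level 3: P
M first appears at level 2.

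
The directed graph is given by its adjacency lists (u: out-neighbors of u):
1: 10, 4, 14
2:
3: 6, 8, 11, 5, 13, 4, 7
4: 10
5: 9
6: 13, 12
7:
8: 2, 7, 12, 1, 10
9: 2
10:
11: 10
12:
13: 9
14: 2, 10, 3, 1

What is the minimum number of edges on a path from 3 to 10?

2

Level 0: 3
Level 1: 4, 5, 6, 7, 8, 11, 13
Level 2: 1, 2, 9, 10, 12
Level 3: 14
10 first appears at level 2.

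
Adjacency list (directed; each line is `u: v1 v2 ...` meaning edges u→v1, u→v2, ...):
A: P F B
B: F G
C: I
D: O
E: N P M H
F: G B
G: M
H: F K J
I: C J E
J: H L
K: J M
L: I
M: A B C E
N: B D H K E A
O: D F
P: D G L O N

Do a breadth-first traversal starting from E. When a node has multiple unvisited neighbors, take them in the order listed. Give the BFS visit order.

Visit E; enqueue N, P, M, H → queue [N, P, M, H]
Visit N; enqueue B, D, K, A → queue [P, M, H, B, D, K, A]
Visit P; enqueue G, L, O → queue [M, H, B, D, K, A, G, L, O]
Visit M; enqueue C → queue [H, B, D, K, A, G, L, O, C]
Visit H; enqueue F, J → queue [B, D, K, A, G, L, O, C, F, J]
Visit B → queue [D, K, A, G, L, O, C, F, J]
Visit D → queue [K, A, G, L, O, C, F, J]
Visit K → queue [A, G, L, O, C, F, J]
Visit A → queue [G, L, O, C, F, J]
Visit G → queue [L, O, C, F, J]
Visit L; enqueue I → queue [O, C, F, J, I]
Visit O → queue [C, F, J, I]
Visit C → queue [F, J, I]
Visit F → queue [J, I]
Visit J → queue [I]
Visit I → queue []

E → N → P → M → H → B → D → K → A → G → L → O → C → F → J → I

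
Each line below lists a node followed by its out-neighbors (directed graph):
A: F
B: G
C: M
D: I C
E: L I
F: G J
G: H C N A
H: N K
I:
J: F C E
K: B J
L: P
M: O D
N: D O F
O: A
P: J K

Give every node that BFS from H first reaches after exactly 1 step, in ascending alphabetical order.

Level 0: H
Level 1: K, N
Level 2: B, D, F, J, O
Level 3: A, C, E, G, I
Level 4: L, M
Level 5: P

K, N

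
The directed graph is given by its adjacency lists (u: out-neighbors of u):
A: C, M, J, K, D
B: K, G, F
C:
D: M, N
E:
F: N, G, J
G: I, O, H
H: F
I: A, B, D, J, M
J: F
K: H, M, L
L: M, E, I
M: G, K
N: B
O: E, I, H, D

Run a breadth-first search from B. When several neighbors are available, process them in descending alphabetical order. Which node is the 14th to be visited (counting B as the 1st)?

Visit B; enqueue K, G, F → queue [K, G, F]
Visit K; enqueue M, L, H → queue [G, F, M, L, H]
Visit G; enqueue O, I → queue [F, M, L, H, O, I]
Visit F; enqueue N, J → queue [M, L, H, O, I, N, J]
Visit M → queue [L, H, O, I, N, J]
Visit L; enqueue E → queue [H, O, I, N, J, E]
Visit H → queue [O, I, N, J, E]
Visit O; enqueue D → queue [I, N, J, E, D]
Visit I; enqueue A → queue [N, J, E, D, A]
Visit N → queue [J, E, D, A]
Visit J → queue [E, D, A]
Visit E → queue [D, A]
Visit D → queue [A]
Visit A; enqueue C → queue [C]
Visit C → queue []

Visit order: B, K, G, F, M, L, H, O, I, N, J, E, D, A, C

A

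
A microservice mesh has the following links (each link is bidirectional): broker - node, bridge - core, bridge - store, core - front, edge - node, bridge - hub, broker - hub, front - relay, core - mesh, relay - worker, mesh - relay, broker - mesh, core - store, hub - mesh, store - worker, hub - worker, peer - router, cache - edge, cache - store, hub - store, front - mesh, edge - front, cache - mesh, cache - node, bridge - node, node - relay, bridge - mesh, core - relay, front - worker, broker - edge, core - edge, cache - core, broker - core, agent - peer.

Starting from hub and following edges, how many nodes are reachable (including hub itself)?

BFS from hub visits: hub, bridge, broker, mesh, store, worker, core, node, edge, cache, front, relay
Reachable nodes: 12 of 15 total.

12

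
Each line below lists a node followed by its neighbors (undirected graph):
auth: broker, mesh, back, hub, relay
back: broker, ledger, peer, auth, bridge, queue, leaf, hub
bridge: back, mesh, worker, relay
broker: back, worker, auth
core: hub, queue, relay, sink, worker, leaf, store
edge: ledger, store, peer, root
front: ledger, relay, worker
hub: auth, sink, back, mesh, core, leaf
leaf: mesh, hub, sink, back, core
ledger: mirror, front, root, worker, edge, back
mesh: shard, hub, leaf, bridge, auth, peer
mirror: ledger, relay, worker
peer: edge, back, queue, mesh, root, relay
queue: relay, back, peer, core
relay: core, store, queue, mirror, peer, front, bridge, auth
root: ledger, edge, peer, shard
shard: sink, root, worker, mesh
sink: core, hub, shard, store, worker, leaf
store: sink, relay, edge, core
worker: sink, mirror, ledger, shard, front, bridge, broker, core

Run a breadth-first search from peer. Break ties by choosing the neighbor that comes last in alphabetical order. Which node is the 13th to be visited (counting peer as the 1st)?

core

Visit peer; enqueue root, relay, queue, mesh, edge, back → queue [root, relay, queue, mesh, edge, back]
Visit root; enqueue shard, ledger → queue [relay, queue, mesh, edge, back, shard, ledger]
Visit relay; enqueue store, mirror, front, core, bridge, auth → queue [queue, mesh, edge, back, shard, ledger, store, mirror, front, core, bridge, auth]
Visit queue → queue [mesh, edge, back, shard, ledger, store, mirror, front, core, bridge, auth]
Visit mesh; enqueue leaf, hub → queue [edge, back, shard, ledger, store, mirror, front, core, bridge, auth, leaf, hub]
Visit edge → queue [back, shard, ledger, store, mirror, front, core, bridge, auth, leaf, hub]
Visit back; enqueue broker → queue [shard, ledger, store, mirror, front, core, bridge, auth, leaf, hub, broker]
Visit shard; enqueue worker, sink → queue [ledger, store, mirror, front, core, bridge, auth, leaf, hub, broker, worker, sink]
Visit ledger → queue [store, mirror, front, core, bridge, auth, leaf, hub, broker, worker, sink]
Visit store → queue [mirror, front, core, bridge, auth, leaf, hub, broker, worker, sink]
Visit mirror → queue [front, core, bridge, auth, leaf, hub, broker, worker, sink]
Visit front → queue [core, bridge, auth, leaf, hub, broker, worker, sink]
Visit core → queue [bridge, auth, leaf, hub, broker, worker, sink]
Visit bridge → queue [auth, leaf, hub, broker, worker, sink]
Visit auth → queue [leaf, hub, broker, worker, sink]
Visit leaf → queue [hub, broker, worker, sink]
Visit hub → queue [broker, worker, sink]
Visit broker → queue [worker, sink]
Visit worker → queue [sink]
Visit sink → queue []

Visit order: peer, root, relay, queue, mesh, edge, back, shard, ledger, store, mirror, front, core, bridge, auth, leaf, hub, broker, worker, sink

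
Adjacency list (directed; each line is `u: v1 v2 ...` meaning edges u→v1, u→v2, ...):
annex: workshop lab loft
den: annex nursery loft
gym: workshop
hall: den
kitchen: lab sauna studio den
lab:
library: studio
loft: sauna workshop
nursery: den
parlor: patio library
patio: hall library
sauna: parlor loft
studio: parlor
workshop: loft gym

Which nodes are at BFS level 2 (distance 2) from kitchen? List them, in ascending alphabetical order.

annex, loft, nursery, parlor

Level 0: kitchen
Level 1: den, lab, sauna, studio
Level 2: annex, loft, nursery, parlor
Level 3: library, patio, workshop
Level 4: gym, hall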